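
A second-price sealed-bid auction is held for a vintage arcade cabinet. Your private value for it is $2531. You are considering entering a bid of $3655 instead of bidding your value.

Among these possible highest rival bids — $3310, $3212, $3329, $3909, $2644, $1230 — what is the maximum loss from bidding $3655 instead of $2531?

$3310: truthful gives $0, deviation gives −$779 → loss $779.
$3212: truthful gives $0, deviation gives −$681 → loss $681.
$3329: truthful gives $0, deviation gives −$798 → loss $798.
$3909: same outcome either way → loss $0.
$2644: truthful gives $0, deviation gives −$113 → loss $113.
$1230: same outcome either way → loss $0.
Maximum loss: $798.

$798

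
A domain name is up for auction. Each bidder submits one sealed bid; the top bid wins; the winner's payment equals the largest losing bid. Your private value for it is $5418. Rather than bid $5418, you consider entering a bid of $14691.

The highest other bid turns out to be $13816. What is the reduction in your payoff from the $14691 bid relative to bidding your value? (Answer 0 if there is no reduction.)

Bidding your value $5418: you lose (since $5418 < $13816). Payoff $0.
Bidding $14691: you win and pay $13816. Payoff $5418 − $13816 = −$8398.
The competing bid $13816 lies between your value and your inflated bid, so overbidding wins an item priced above your value.
Loss from deviating = $0 − (−$8398) = $8398.

$8398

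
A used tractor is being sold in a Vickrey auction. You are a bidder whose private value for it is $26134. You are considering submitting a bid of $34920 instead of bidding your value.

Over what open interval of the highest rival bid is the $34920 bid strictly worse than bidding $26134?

($26134, $34920)

If the competing bid is below $26134, both bids win at the same price — no difference.
If it is above $34920, both bids lose — no difference.
If it lies strictly between $26134 and $34920, bidding your value loses (payoff 0) while bidding $34920 wins at a price above your value (payoff negative).
So the deviation strictly hurts on the open interval ($26134, $34920).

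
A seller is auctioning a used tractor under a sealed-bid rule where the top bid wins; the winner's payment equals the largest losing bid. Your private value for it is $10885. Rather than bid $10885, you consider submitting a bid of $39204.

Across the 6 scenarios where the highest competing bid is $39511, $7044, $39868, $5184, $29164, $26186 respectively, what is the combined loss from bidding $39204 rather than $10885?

The deviation costs you only when the competing bid falls strictly between $10885 and $39204; elsewhere both bids give the same outcome.
$39511: outcomes coincide → loss $0.
$7044: outcomes coincide → loss $0.
$39868: outcomes coincide → loss $0.
$5184: outcomes coincide → loss $0.
$29164: truthful payoff $0, deviation payoff −$18279 → loss $18279.
$26186: truthful payoff $0, deviation payoff −$15301 → loss $15301.
Total loss = $18279 + $15301 = $33580.
In a second-price auction your bid sets only whether you win, not what you pay, so bidding your true value is weakly dominant.

$33580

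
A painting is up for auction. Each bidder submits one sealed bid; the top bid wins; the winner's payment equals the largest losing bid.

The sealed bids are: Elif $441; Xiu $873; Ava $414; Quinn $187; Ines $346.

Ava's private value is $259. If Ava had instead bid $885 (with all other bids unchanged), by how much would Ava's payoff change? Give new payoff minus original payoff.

−$614

The highest bid among the other bidders is $873; Ava's bid doesn't change that.
Original bid $414: Ava is not highest (top rival bid is $873); payoff $0.
Alternative bid $885: Ava is highest, pays the top rival bid $873; payoff $259 − $873 = −$614.
Change in payoff = −$614 − ($0) = −$614.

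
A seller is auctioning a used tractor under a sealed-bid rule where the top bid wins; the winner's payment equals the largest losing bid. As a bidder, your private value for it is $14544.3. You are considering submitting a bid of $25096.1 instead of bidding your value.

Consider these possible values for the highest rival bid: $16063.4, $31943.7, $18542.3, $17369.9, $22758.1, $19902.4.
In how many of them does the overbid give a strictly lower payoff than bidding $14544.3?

5

The deviation hurts exactly when the highest competing bid lies strictly between $14544.3 and $25096.1 — overbidding then wins at a price above your value.
$16063.4: inside the interval → strictly worse (loss $1519.1).
$31943.7: above both → same outcome either way.
$18542.3: inside the interval → strictly worse (loss $3998).
$17369.9: inside the interval → strictly worse (loss $2825.6).
$22758.1: inside the interval → strictly worse (loss $8213.8).
$19902.4: inside the interval → strictly worse (loss $5358.1).
Count: 5.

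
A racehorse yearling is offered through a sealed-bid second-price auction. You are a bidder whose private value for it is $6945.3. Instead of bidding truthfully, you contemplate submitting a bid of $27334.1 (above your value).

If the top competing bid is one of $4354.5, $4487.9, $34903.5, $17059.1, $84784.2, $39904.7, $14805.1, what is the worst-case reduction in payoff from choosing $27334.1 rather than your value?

$4354.5: same outcome either way → loss $0.
$4487.9: same outcome either way → loss $0.
$34903.5: same outcome either way → loss $0.
$17059.1: truthful gives $0, deviation gives −$10113.8 → loss $10113.8.
$84784.2: same outcome either way → loss $0.
$39904.7: same outcome either way → loss $0.
$14805.1: truthful gives $0, deviation gives −$7859.8 → loss $7859.8.
Maximum loss: $10113.8.

$10113.8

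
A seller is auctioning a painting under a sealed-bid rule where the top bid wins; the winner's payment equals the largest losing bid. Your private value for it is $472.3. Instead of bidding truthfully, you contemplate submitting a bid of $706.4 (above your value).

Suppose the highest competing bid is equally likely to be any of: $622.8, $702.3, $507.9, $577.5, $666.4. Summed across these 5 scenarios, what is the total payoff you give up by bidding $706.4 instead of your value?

$715.4

The deviation costs you only when the competing bid falls strictly between $472.3 and $706.4; elsewhere both bids give the same outcome.
$622.8: truthful payoff $0, deviation payoff −$150.5 → loss $150.5.
$702.3: truthful payoff $0, deviation payoff −$230 → loss $230.
$507.9: truthful payoff $0, deviation payoff −$35.6 → loss $35.6.
$577.5: truthful payoff $0, deviation payoff −$105.2 → loss $105.2.
$666.4: truthful payoff $0, deviation payoff −$194.1 → loss $194.1.
Total loss = $150.5 + $230 + $35.6 + $105.2 + $194.1 = $715.4.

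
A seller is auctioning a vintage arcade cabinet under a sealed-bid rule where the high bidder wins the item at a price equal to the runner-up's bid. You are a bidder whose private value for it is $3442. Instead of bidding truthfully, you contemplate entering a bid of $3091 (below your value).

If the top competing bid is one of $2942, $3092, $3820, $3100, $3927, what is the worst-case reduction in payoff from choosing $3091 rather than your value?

$350

$2942: same outcome either way → loss $0.
$3092: truthful gives $350, deviation gives $0 → loss $350.
$3820: same outcome either way → loss $0.
$3100: truthful gives $342, deviation gives $0 → loss $342.
$3927: same outcome either way → loss $0.
Maximum loss: $350.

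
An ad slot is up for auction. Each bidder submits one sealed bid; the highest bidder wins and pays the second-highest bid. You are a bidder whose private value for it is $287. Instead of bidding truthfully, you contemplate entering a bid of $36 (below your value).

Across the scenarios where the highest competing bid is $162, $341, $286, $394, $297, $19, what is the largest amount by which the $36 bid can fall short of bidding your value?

$125

$162: truthful gives $125, deviation gives $0 → loss $125.
$341: same outcome either way → loss $0.
$286: truthful gives $1, deviation gives $0 → loss $1.
$394: same outcome either way → loss $0.
$297: same outcome either way → loss $0.
$19: same outcome either way → loss $0.
Maximum loss: $125.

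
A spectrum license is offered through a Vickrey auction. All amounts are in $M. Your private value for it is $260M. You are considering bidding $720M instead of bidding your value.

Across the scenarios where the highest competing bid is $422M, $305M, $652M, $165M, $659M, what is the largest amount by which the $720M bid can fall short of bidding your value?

$399M

$422M: truthful gives $0M, deviation gives −$162M → loss $162M.
$305M: truthful gives $0M, deviation gives −$45M → loss $45M.
$652M: truthful gives $0M, deviation gives −$392M → loss $392M.
$165M: same outcome either way → loss $0M.
$659M: truthful gives $0M, deviation gives −$399M → loss $399M.
Maximum loss: $399M.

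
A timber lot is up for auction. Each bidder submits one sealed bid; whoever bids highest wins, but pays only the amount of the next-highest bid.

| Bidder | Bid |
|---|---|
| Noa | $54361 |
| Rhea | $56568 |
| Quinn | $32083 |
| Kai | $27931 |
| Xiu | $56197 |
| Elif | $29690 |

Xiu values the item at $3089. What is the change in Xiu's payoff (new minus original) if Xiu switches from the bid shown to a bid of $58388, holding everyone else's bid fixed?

The highest bid among the other bidders is $56568; Xiu's bid doesn't change that.
Original bid $56197: Xiu is not highest (top rival bid is $56568); payoff $0.
Alternative bid $58388: Xiu is highest, pays the top rival bid $56568; payoff $3089 − $56568 = −$53479.
Change in payoff = −$53479 − ($0) = −$53479.

−$53479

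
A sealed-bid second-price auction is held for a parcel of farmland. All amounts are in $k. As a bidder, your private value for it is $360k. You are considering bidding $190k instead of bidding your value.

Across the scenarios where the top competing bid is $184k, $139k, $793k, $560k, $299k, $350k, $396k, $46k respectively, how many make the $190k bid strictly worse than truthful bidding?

2

The deviation hurts exactly when the highest competing bid lies strictly between $190k and $360k — underbidding then forfeits a profitable win.
$184k: below both → same outcome either way.
$139k: below both → same outcome either way.
$793k: above both → same outcome either way.
$560k: above both → same outcome either way.
$299k: inside the interval → strictly worse (loss $61k).
$350k: inside the interval → strictly worse (loss $10k).
$396k: above both → same outcome either way.
$46k: below both → same outcome either way.
Count: 2.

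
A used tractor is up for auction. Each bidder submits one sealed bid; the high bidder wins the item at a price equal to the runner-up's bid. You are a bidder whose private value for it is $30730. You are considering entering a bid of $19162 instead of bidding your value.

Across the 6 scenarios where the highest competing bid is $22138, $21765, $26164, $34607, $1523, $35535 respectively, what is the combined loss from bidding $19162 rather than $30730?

The deviation costs you only when the competing bid falls strictly between $19162 and $30730; elsewhere both bids give the same outcome.
$22138: truthful payoff $8592, deviation payoff $0 → loss $8592.
$21765: truthful payoff $8965, deviation payoff $0 → loss $8965.
$26164: truthful payoff $4566, deviation payoff $0 → loss $4566.
$34607: outcomes coincide → loss $0.
$1523: outcomes coincide → loss $0.
$35535: outcomes coincide → loss $0.
Total loss = $8592 + $8965 + $4566 = $22123.

$22123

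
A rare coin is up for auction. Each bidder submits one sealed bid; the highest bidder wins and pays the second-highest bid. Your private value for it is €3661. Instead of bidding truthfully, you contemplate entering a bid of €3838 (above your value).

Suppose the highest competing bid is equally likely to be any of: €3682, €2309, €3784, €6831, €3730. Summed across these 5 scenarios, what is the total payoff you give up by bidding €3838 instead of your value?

The deviation costs you only when the competing bid falls strictly between €3661 and €3838; elsewhere both bids give the same outcome.
€3682: truthful payoff €0, deviation payoff −€21 → loss €21.
€2309: outcomes coincide → loss €0.
€3784: truthful payoff €0, deviation payoff −€123 → loss €123.
€6831: outcomes coincide → loss €0.
€3730: truthful payoff €0, deviation payoff −€69 → loss €69.
Total loss = €21 + €123 + €69 = €213.
Because the price is fixed by the runner-up's bid, deviating from your value can only change a good outcome into a bad one — never the reverse.

€213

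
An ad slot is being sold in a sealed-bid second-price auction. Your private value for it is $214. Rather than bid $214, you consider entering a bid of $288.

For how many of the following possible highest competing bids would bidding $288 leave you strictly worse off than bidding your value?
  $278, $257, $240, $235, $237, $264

The deviation hurts exactly when the highest competing bid lies strictly between $214 and $288 — overbidding then wins at a price above your value.
$278: inside the interval → strictly worse (loss $64).
$257: inside the interval → strictly worse (loss $43).
$240: inside the interval → strictly worse (loss $26).
$235: inside the interval → strictly worse (loss $21).
$237: inside the interval → strictly worse (loss $23).
$264: inside the interval → strictly worse (loss $50).
Count: 6.

6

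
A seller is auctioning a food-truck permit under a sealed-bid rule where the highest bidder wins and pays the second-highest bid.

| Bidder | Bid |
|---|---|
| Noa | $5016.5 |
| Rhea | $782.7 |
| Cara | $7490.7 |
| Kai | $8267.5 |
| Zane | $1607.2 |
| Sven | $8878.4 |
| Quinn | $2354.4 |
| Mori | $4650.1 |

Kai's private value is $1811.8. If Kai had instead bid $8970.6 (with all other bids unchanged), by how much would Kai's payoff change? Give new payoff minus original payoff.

−$7066.6

The highest bid among the other bidders is $8878.4; Kai's bid doesn't change that.
Original bid $8267.5: Kai is not highest (top rival bid is $8878.4); payoff $0.
Alternative bid $8970.6: Kai is highest, pays the top rival bid $8878.4; payoff $1811.8 − $8878.4 = −$7066.6.
Change in payoff = −$7066.6 − ($0) = −$7066.6.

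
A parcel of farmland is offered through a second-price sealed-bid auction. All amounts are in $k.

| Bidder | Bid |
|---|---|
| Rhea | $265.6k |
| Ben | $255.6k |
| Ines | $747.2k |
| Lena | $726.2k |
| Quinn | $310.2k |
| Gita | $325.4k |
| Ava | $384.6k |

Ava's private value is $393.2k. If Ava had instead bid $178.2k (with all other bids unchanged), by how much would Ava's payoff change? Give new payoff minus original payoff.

The highest bid among the other bidders is $747.2k; Ava's bid doesn't change that.
Original bid $384.6k: Ava is not highest (top rival bid is $747.2k); payoff $0k.
Alternative bid $178.2k: Ava is not highest (top rival bid is $747.2k); payoff $0k.
Change in payoff = $0k − ($0k) = $0k.

$0k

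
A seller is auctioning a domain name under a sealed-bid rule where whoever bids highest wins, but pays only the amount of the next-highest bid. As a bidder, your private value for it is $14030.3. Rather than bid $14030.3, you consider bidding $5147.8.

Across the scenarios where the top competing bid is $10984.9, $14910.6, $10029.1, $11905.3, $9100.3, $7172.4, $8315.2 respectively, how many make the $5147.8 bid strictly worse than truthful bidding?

The deviation hurts exactly when the highest competing bid lies strictly between $5147.8 and $14030.3 — underbidding then forfeits a profitable win.
$10984.9: inside the interval → strictly worse (loss $3045.4).
$14910.6: above both → same outcome either way.
$10029.1: inside the interval → strictly worse (loss $4001.2).
$11905.3: inside the interval → strictly worse (loss $2125).
$9100.3: inside the interval → strictly worse (loss $4930).
$7172.4: inside the interval → strictly worse (loss $6857.9).
$8315.2: inside the interval → strictly worse (loss $5715.1).
Count: 6.

6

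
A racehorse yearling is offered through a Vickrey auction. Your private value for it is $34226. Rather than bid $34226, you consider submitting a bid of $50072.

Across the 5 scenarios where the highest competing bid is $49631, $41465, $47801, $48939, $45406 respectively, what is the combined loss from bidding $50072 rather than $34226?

$62112

The deviation costs you only when the competing bid falls strictly between $34226 and $50072; elsewhere both bids give the same outcome.
$49631: truthful payoff $0, deviation payoff −$15405 → loss $15405.
$41465: truthful payoff $0, deviation payoff −$7239 → loss $7239.
$47801: truthful payoff $0, deviation payoff −$13575 → loss $13575.
$48939: truthful payoff $0, deviation payoff −$14713 → loss $14713.
$45406: truthful payoff $0, deviation payoff −$11180 → loss $11180.
Total loss = $15405 + $7239 + $13575 + $14713 + $11180 = $62112.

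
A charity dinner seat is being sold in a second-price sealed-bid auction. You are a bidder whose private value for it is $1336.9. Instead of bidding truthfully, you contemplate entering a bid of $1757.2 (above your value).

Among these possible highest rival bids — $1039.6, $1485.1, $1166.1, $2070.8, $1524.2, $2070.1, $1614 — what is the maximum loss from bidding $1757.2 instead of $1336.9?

$277.1

$1039.6: same outcome either way → loss $0.
$1485.1: truthful gives $0, deviation gives −$148.2 → loss $148.2.
$1166.1: same outcome either way → loss $0.
$2070.8: same outcome either way → loss $0.
$1524.2: truthful gives $0, deviation gives −$187.3 → loss $187.3.
$2070.1: same outcome either way → loss $0.
$1614: truthful gives $0, deviation gives −$277.1 → loss $277.1.
Maximum loss: $277.1.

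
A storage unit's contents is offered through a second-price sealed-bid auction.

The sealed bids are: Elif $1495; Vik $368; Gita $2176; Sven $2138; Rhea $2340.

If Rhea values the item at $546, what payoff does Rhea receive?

−$1630

Highest bid: Rhea at $2340, so Rhea wins.
Second-highest bid: Gita at $2176 — that is the price the winner pays.
Rhea's payoff = value − price = $546 − $2176 = −$1630.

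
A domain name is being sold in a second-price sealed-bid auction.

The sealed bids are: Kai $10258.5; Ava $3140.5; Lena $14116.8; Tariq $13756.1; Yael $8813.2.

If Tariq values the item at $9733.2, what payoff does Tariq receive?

$0

Highest bid: Lena at $14116.8, so Lena wins.
Second-highest bid: Tariq at $13756.1 — that is the price the winner pays.
Tariq did not win, so Tariq pays nothing and receives nothing: payoff $0.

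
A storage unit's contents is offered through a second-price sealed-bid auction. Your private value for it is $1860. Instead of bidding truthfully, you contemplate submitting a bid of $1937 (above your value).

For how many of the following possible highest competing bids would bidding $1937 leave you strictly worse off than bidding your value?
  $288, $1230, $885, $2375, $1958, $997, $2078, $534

The deviation hurts exactly when the highest competing bid lies strictly between $1860 and $1937 — overbidding then wins at a price above your value.
$288: below both → same outcome either way.
$1230: below both → same outcome either way.
$885: below both → same outcome either way.
$2375: above both → same outcome either way.
$1958: above both → same outcome either way.
$997: below both → same outcome either way.
$2078: above both → same outcome either way.
$534: below both → same outcome either way.
Count: 0.

0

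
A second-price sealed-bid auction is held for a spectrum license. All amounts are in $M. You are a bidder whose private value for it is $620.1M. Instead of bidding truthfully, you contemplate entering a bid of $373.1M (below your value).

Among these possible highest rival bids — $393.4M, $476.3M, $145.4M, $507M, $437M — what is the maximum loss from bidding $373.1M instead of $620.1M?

$393.4M: truthful gives $226.7M, deviation gives $0M → loss $226.7M.
$476.3M: truthful gives $143.8M, deviation gives $0M → loss $143.8M.
$145.4M: same outcome either way → loss $0M.
$507M: truthful gives $113.1M, deviation gives $0M → loss $113.1M.
$437M: truthful gives $183.1M, deviation gives $0M → loss $183.1M.
Maximum loss: $226.7M.

$226.7M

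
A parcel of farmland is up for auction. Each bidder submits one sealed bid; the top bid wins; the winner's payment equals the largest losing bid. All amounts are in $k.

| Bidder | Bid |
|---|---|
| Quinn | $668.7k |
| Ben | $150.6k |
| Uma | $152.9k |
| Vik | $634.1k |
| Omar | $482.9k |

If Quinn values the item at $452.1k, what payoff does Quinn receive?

−$182k

Highest bid: Quinn at $668.7k, so Quinn wins.
Second-highest bid: Vik at $634.1k — that is the price the winner pays.
Quinn's payoff = value − price = $452.1k − $634.1k = −$182k.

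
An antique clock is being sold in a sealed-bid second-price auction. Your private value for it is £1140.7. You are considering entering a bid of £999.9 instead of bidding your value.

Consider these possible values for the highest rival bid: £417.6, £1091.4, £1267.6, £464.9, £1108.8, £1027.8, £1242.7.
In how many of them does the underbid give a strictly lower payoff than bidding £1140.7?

3

The deviation hurts exactly when the highest competing bid lies strictly between £999.9 and £1140.7 — underbidding then forfeits a profitable win.
£417.6: below both → same outcome either way.
£1091.4: inside the interval → strictly worse (loss £49.3).
£1267.6: above both → same outcome either way.
£464.9: below both → same outcome either way.
£1108.8: inside the interval → strictly worse (loss £31.9).
£1027.8: inside the interval → strictly worse (loss £112.9).
£1242.7: above both → same outcome either way.
Count: 3.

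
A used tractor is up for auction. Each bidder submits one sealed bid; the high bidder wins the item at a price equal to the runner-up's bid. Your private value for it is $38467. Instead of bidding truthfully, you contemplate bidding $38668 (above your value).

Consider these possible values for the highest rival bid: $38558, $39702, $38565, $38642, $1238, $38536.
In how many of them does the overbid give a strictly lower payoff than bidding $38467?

4

The deviation hurts exactly when the highest competing bid lies strictly between $38467 and $38668 — overbidding then wins at a price above your value.
$38558: inside the interval → strictly worse (loss $91).
$39702: above both → same outcome either way.
$38565: inside the interval → strictly worse (loss $98).
$38642: inside the interval → strictly worse (loss $175).
$1238: below both → same outcome either way.
$38536: inside the interval → strictly worse (loss $69).
Count: 4.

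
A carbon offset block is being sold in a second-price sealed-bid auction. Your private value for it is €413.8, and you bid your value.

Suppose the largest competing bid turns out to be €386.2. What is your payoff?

€27.6

Your bid €413.8 exceeds the highest competing bid €386.2, so you win.
In a second-price auction the winner pays the second-highest bid, €386.2.
Payoff = value − price = €413.8 − €386.2 = €27.6.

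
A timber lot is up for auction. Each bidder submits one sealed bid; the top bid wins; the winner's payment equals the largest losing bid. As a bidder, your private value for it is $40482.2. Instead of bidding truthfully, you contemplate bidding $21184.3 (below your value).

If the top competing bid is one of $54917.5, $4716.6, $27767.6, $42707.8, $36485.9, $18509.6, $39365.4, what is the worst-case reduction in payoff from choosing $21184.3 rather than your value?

$12714.6

$54917.5: same outcome either way → loss $0.
$4716.6: same outcome either way → loss $0.
$27767.6: truthful gives $12714.6, deviation gives $0 → loss $12714.6.
$42707.8: same outcome either way → loss $0.
$36485.9: truthful gives $3996.3, deviation gives $0 → loss $3996.3.
$18509.6: same outcome either way → loss $0.
$39365.4: truthful gives $1116.8, deviation gives $0 → loss $1116.8.
Maximum loss: $12714.6.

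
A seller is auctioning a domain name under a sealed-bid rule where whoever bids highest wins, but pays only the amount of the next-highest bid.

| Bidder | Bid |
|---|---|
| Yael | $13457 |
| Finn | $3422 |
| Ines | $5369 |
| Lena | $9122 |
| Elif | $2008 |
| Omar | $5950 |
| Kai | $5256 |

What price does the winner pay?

Highest bid: Yael at $13457, so Yael wins.
Second-highest bid: Lena at $9122 — that is the price the winner pays.

$9122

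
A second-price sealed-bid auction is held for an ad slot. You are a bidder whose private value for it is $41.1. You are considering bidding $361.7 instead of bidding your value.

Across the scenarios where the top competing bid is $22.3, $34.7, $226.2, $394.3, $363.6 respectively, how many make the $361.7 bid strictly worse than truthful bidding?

The deviation hurts exactly when the highest competing bid lies strictly between $41.1 and $361.7 — overbidding then wins at a price above your value.
$22.3: below both → same outcome either way.
$34.7: below both → same outcome either way.
$226.2: inside the interval → strictly worse (loss $185.1).
$394.3: above both → same outcome either way.
$363.6: above both → same outcome either way.
Count: 1.

1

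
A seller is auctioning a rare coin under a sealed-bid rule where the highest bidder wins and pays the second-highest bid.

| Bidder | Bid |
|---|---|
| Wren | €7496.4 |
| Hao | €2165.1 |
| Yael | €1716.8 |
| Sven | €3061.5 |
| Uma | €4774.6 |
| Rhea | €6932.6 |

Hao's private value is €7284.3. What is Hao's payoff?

€0

Highest bid: Wren at €7496.4, so Wren wins.
Second-highest bid: Rhea at €6932.6 — that is the price the winner pays.
Hao did not win, so Hao pays nothing and receives nothing: payoff €0.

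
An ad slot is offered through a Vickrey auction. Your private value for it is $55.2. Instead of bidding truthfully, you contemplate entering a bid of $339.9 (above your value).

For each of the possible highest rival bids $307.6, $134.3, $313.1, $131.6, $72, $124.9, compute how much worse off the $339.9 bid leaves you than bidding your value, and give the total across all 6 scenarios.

$752.3

The deviation costs you only when the competing bid falls strictly between $55.2 and $339.9; elsewhere both bids give the same outcome.
$307.6: truthful payoff $0, deviation payoff −$252.4 → loss $252.4.
$134.3: truthful payoff $0, deviation payoff −$79.1 → loss $79.1.
$313.1: truthful payoff $0, deviation payoff −$257.9 → loss $257.9.
$131.6: truthful payoff $0, deviation payoff −$76.4 → loss $76.4.
$72: truthful payoff $0, deviation payoff −$16.8 → loss $16.8.
$124.9: truthful payoff $0, deviation payoff −$69.7 → loss $69.7.
Total loss = $252.4 + $79.1 + $257.9 + $76.4 + $16.8 + $69.7 = $752.3.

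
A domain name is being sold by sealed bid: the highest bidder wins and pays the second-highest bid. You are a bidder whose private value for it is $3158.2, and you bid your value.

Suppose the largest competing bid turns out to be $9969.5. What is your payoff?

$0

Your bid $3158.2 is below the highest competing bid $9969.5, so you lose.
A losing bidder pays nothing and receives nothing: payoff = $0.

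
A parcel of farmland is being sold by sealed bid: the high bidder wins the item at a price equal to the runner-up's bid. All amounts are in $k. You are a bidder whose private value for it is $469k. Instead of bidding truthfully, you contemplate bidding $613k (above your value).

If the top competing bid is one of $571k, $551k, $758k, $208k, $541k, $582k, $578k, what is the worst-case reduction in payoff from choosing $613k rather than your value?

$113k

$571k: truthful gives $0k, deviation gives −$102k → loss $102k.
$551k: truthful gives $0k, deviation gives −$82k → loss $82k.
$758k: same outcome either way → loss $0k.
$208k: same outcome either way → loss $0k.
$541k: truthful gives $0k, deviation gives −$72k → loss $72k.
$582k: truthful gives $0k, deviation gives −$113k → loss $113k.
$578k: truthful gives $0k, deviation gives −$109k → loss $109k.
Maximum loss: $113k.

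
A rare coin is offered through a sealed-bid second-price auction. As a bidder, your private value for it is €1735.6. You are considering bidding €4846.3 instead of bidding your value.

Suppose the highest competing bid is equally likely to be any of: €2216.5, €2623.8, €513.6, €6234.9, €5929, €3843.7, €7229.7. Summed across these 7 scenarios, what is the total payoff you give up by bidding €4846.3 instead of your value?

The deviation costs you only when the competing bid falls strictly between €1735.6 and €4846.3; elsewhere both bids give the same outcome.
€2216.5: truthful payoff €0, deviation payoff −€480.9 → loss €480.9.
€2623.8: truthful payoff €0, deviation payoff −€888.2 → loss €888.2.
€513.6: outcomes coincide → loss €0.
€6234.9: outcomes coincide → loss €0.
€5929: outcomes coincide → loss €0.
€3843.7: truthful payoff €0, deviation payoff −€2108.1 → loss €2108.1.
€7229.7: outcomes coincide → loss €0.
Total loss = €480.9 + €888.2 + €2108.1 = €3477.2.
Because the price is fixed by the runner-up's bid, deviating from your value can only change a good outcome into a bad one — never the reverse.

€3477.2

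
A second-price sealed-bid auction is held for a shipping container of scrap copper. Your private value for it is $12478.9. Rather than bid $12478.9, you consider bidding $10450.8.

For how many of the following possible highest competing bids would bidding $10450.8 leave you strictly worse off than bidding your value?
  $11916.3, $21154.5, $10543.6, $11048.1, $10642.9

4

The deviation hurts exactly when the highest competing bid lies strictly between $10450.8 and $12478.9 — underbidding then forfeits a profitable win.
$11916.3: inside the interval → strictly worse (loss $562.6).
$21154.5: above both → same outcome either way.
$10543.6: inside the interval → strictly worse (loss $1935.3).
$11048.1: inside the interval → strictly worse (loss $1430.8).
$10642.9: inside the interval → strictly worse (loss $1836).
Count: 4.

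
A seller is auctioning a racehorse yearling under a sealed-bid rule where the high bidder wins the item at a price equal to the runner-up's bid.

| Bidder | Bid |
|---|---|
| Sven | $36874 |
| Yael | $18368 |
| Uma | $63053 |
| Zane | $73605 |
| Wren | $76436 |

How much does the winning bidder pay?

Highest bid: Wren at $76436, so Wren wins.
Second-highest bid: Zane at $73605 — that is the price the winner pays.

$73605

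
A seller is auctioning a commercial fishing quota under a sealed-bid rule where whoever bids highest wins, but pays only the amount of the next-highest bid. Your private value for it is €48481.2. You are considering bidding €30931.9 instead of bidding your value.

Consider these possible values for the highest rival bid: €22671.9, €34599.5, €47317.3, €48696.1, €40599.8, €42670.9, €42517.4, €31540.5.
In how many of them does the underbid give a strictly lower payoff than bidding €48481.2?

6

The deviation hurts exactly when the highest competing bid lies strictly between €30931.9 and €48481.2 — underbidding then forfeits a profitable win.
€22671.9: below both → same outcome either way.
€34599.5: inside the interval → strictly worse (loss €13881.7).
€47317.3: inside the interval → strictly worse (loss €1163.9).
€48696.1: above both → same outcome either way.
€40599.8: inside the interval → strictly worse (loss €7881.4).
€42670.9: inside the interval → strictly worse (loss €5810.3).
€42517.4: inside the interval → strictly worse (loss €5963.8).
€31540.5: inside the interval → strictly worse (loss €16940.7).
Count: 6.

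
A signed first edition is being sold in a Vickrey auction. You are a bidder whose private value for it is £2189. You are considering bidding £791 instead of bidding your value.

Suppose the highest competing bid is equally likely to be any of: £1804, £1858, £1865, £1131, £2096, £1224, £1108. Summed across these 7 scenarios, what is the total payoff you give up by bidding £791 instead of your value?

The deviation costs you only when the competing bid falls strictly between £791 and £2189; elsewhere both bids give the same outcome.
£1804: truthful payoff £385, deviation payoff £0 → loss £385.
£1858: truthful payoff £331, deviation payoff £0 → loss £331.
£1865: truthful payoff £324, deviation payoff £0 → loss £324.
£1131: truthful payoff £1058, deviation payoff £0 → loss £1058.
£2096: truthful payoff £93, deviation payoff £0 → loss £93.
£1224: truthful payoff £965, deviation payoff £0 → loss £965.
£1108: truthful payoff £1081, deviation payoff £0 → loss £1081.
Total loss = £385 + £331 + £324 + £1058 + £93 + £965 + £1081 = £4237.

£4237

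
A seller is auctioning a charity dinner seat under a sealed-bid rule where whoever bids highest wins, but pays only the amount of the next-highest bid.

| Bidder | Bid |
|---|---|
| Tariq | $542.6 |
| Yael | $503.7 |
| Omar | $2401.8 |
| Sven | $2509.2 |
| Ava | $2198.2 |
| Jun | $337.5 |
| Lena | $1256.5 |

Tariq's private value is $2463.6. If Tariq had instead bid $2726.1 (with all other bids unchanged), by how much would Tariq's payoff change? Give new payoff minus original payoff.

−$45.6

The highest bid among the other bidders is $2509.2; Tariq's bid doesn't change that.
Original bid $542.6: Tariq is not highest (top rival bid is $2509.2); payoff $0.
Alternative bid $2726.1: Tariq is highest, pays the top rival bid $2509.2; payoff $2463.6 − $2509.2 = −$45.6.
Change in payoff = −$45.6 − ($0) = −$45.6.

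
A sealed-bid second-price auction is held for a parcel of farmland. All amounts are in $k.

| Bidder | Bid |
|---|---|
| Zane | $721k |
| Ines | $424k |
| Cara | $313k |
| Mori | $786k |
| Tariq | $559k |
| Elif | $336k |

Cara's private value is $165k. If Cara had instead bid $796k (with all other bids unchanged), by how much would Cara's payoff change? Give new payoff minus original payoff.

The highest bid among the other bidders is $786k; Cara's bid doesn't change that.
Original bid $313k: Cara is not highest (top rival bid is $786k); payoff $0k.
Alternative bid $796k: Cara is highest, pays the top rival bid $786k; payoff $165k − $786k = −$621k.
Change in payoff = −$621k − ($0k) = −$621k.

−$621k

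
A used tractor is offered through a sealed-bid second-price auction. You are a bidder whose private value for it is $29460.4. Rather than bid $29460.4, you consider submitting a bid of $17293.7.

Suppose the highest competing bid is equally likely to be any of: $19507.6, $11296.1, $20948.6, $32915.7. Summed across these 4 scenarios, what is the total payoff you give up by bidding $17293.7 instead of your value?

The deviation costs you only when the competing bid falls strictly between $17293.7 and $29460.4; elsewhere both bids give the same outcome.
$19507.6: truthful payoff $9952.8, deviation payoff $0 → loss $9952.8.
$11296.1: outcomes coincide → loss $0.
$20948.6: truthful payoff $8511.8, deviation payoff $0 → loss $8511.8.
$32915.7: outcomes coincide → loss $0.
Total loss = $9952.8 + $8511.8 = $18464.6.
In a second-price auction your bid sets only whether you win, not what you pay, so bidding your true value is weakly dominant.

$18464.6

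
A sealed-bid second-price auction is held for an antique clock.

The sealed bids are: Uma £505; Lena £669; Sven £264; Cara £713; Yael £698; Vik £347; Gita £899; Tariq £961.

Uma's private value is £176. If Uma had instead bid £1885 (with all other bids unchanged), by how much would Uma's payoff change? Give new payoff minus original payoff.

The highest bid among the other bidders is £961; Uma's bid doesn't change that.
Original bid £505: Uma is not highest (top rival bid is £961); payoff £0.
Alternative bid £1885: Uma is highest, pays the top rival bid £961; payoff £176 − £961 = −£785.
Change in payoff = −£785 − (£0) = −£785.

−£785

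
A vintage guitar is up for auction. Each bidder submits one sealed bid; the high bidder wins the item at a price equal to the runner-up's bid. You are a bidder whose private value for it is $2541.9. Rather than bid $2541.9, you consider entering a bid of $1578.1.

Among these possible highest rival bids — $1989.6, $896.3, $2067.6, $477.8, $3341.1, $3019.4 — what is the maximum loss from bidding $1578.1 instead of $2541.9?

$552.3

$1989.6: truthful gives $552.3, deviation gives $0 → loss $552.3.
$896.3: same outcome either way → loss $0.
$2067.6: truthful gives $474.3, deviation gives $0 → loss $474.3.
$477.8: same outcome either way → loss $0.
$3341.1: same outcome either way → loss $0.
$3019.4: same outcome either way → loss $0.
Maximum loss: $552.3.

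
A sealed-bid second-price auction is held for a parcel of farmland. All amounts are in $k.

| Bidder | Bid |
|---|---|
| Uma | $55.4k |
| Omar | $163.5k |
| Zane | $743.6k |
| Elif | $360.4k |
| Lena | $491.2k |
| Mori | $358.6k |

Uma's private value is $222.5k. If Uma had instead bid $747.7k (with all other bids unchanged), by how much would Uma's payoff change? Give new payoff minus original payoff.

The highest bid among the other bidders is $743.6k; Uma's bid doesn't change that.
Original bid $55.4k: Uma is not highest (top rival bid is $743.6k); payoff $0k.
Alternative bid $747.7k: Uma is highest, pays the top rival bid $743.6k; payoff $222.5k − $743.6k = −$521.1k.
Change in payoff = −$521.1k − ($0k) = −$521.1k.

−$521.1k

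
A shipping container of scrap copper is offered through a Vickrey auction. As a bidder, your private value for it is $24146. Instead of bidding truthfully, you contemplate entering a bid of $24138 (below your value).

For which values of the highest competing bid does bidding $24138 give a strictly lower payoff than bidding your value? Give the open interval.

($24138, $24146)

If the competing bid is below $24138, both bids win at the same price — no difference.
If it is above $24146, both bids lose — no difference.
If it lies strictly between $24138 and $24146, bidding your value wins at a price below your value (positive payoff) while bidding $24138 loses (payoff 0).
So the deviation strictly hurts on the open interval ($24138, $24146).
Truthful bidding weakly dominates here: raising your bid can only win items priced above your value, and lowering it can only forfeit items priced below.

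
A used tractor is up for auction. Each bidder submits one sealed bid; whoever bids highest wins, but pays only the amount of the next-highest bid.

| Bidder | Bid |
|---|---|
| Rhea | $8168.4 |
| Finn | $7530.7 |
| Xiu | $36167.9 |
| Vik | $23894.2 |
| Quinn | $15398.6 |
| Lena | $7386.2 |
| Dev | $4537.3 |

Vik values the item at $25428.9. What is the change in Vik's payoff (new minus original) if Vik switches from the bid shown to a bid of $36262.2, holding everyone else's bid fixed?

The highest bid among the other bidders is $36167.9; Vik's bid doesn't change that.
Original bid $23894.2: Vik is not highest (top rival bid is $36167.9); payoff $0.
Alternative bid $36262.2: Vik is highest, pays the top rival bid $36167.9; payoff $25428.9 − $36167.9 = −$10739.
Change in payoff = −$10739 − ($0) = −$10739.

−$10739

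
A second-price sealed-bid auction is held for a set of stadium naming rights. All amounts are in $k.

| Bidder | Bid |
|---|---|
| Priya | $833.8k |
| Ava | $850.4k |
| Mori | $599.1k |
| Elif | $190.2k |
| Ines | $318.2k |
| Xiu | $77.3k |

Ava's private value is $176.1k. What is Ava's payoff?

Highest bid: Ava at $850.4k, so Ava wins.
Second-highest bid: Priya at $833.8k — that is the price the winner pays.
Ava's payoff = value − price = $176.1k − $833.8k = −$657.7k.

−$657.7k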